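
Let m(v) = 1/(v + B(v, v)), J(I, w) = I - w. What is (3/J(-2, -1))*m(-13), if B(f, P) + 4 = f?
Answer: 1/10 ≈ 0.10000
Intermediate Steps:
B(f, P) = -4 + f
m(v) = 1/(-4 + 2*v) (m(v) = 1/(v + (-4 + v)) = 1/(-4 + 2*v))
(3/J(-2, -1))*m(-13) = (3/(-2 - 1*(-1)))*(1/(2*(-2 - 13))) = (3/(-2 + 1))*((1/2)/(-15)) = (3/(-1))*((1/2)*(-1/15)) = (3*(-1))*(-1/30) = -3*(-1/30) = 1/10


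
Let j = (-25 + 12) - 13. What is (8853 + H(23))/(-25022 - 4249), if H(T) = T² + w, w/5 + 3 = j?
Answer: -3079/9757 ≈ -0.31557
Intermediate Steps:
j = -26 (j = -13 - 13 = -26)
w = -145 (w = -15 + 5*(-26) = -15 - 130 = -145)
H(T) = -145 + T² (H(T) = T² - 145 = -145 + T²)
(8853 + H(23))/(-25022 - 4249) = (8853 + (-145 + 23²))/(-25022 - 4249) = (8853 + (-145 + 529))/(-29271) = (8853 + 384)*(-1/29271) = 9237*(-1/29271) = -3079/9757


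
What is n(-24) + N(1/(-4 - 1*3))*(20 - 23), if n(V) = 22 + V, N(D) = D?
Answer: -11/7 ≈ -1.5714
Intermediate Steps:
n(-24) + N(1/(-4 - 1*3))*(20 - 23) = (22 - 24) + (20 - 23)/(-4 - 1*3) = -2 - 3/(-4 - 3) = -2 - 3/(-7) = -2 - ⅐*(-3) = -2 + 3/7 = -11/7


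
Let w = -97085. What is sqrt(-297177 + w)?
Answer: I*sqrt(394262) ≈ 627.9*I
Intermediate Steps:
sqrt(-297177 + w) = sqrt(-297177 - 97085) = sqrt(-394262) = I*sqrt(394262)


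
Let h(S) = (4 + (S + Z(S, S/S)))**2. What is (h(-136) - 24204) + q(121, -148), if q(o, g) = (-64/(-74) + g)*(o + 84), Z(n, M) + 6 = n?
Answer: 766244/37 ≈ 20709.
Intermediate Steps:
Z(n, M) = -6 + n
q(o, g) = (84 + o)*(32/37 + g) (q(o, g) = (-64*(-1/74) + g)*(84 + o) = (32/37 + g)*(84 + o) = (84 + o)*(32/37 + g))
h(S) = (-2 + 2*S)**2 (h(S) = (4 + (S + (-6 + S)))**2 = (4 + (-6 + 2*S))**2 = (-2 + 2*S)**2)
(h(-136) - 24204) + q(121, -148) = (4*(-1 - 136)**2 - 24204) + (2688/37 + 84*(-148) + (32/37)*121 - 148*121) = (4*(-137)**2 - 24204) + (2688/37 - 12432 + 3872/37 - 17908) = (4*18769 - 24204) - 1116020/37 = (75076 - 24204) - 1116020/37 = 50872 - 1116020/37 = 766244/37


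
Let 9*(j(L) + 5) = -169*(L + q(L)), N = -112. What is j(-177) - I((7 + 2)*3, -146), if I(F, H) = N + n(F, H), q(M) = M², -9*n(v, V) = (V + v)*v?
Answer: -1755646/3 ≈ -5.8522e+5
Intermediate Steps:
n(v, V) = -v*(V + v)/9 (n(v, V) = -(V + v)*v/9 = -v*(V + v)/9)
I(F, H) = -112 - F*(F + H)/9 (I(F, H) = -112 - F*(H + F)/9 = -112 - F*(F + H)/9)
j(L) = -5 - 169*L/9 - 169*L²/9 (j(L) = -5 + (-169*(L + L²))/9 = -5 + (-169*L - 169*L²)/9 = -5 + (-169*L/9 - 169*L²/9) = -5 - 169*L/9 - 169*L²/9)
j(-177) - I((7 + 2)*3, -146) = (-5 - 169/9*(-177) - 169/9*(-177)²) - (-112 - (7 + 2)*3*((7 + 2)*3 - 146)/9) = (-5 + 9971/3 - 169/9*31329) - (-112 - 9*3*(9*3 - 146)/9) = (-5 + 9971/3 - 588289) - (-112 - ⅑*27*(27 - 146)) = -1754911/3 - (-112 - ⅑*27*(-119)) = -1754911/3 - (-112 + 357) = -1754911/3 - 1*245 = -1754911/3 - 245 = -1755646/3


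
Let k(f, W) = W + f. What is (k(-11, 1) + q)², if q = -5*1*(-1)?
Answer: 25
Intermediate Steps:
q = 5 (q = -5*(-1) = 5)
(k(-11, 1) + q)² = ((1 - 11) + 5)² = (-10 + 5)² = (-5)² = 25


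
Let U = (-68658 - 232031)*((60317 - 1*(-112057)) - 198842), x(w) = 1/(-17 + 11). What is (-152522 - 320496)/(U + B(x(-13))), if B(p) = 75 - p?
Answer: -2838108/47751819163 ≈ -5.9435e-5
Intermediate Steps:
x(w) = -⅙ (x(w) = 1/(-6) = -⅙)
U = 7958636452 (U = -300689*((60317 + 112057) - 198842) = -300689*(172374 - 198842) = -300689*(-26468) = 7958636452)
(-152522 - 320496)/(U + B(x(-13))) = (-152522 - 320496)/(7958636452 + (75 - 1*(-⅙))) = -473018/(7958636452 + (75 + ⅙)) = -473018/(7958636452 + 451/6) = -473018/47751819163/6 = -473018*6/47751819163 = -2838108/47751819163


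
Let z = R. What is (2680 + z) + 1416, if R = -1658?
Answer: 2438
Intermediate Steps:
z = -1658
(2680 + z) + 1416 = (2680 - 1658) + 1416 = 1022 + 1416 = 2438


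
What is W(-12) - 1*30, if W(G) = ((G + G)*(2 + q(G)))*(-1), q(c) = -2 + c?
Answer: -318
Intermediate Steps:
W(G) = -2*G² (W(G) = ((G + G)*(2 + (-2 + G)))*(-1) = ((2*G)*G)*(-1) = (2*G²)*(-1) = -2*G²)
W(-12) - 1*30 = -2*(-12)² - 1*30 = -2*144 - 30 = -288 - 30 = -318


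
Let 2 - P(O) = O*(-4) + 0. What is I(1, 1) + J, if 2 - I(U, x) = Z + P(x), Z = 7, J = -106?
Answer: -117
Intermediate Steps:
P(O) = 2 + 4*O (P(O) = 2 - (O*(-4) + 0) = 2 - (-4*O + 0) = 2 - (-4)*O = 2 + 4*O)
I(U, x) = -7 - 4*x (I(U, x) = 2 - (7 + (2 + 4*x)) = 2 - (9 + 4*x) = 2 + (-9 - 4*x) = -7 - 4*x)
I(1, 1) + J = (-7 - 4*1) - 106 = (-7 - 4) - 106 = -11 - 106 = -117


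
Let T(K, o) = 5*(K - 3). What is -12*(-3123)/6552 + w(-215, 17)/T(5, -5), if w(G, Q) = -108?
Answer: -4623/910 ≈ -5.0802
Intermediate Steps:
T(K, o) = -15 + 5*K (T(K, o) = 5*(-3 + K) = -15 + 5*K)
-12*(-3123)/6552 + w(-215, 17)/T(5, -5) = -12*(-3123)/6552 - 108/(-15 + 5*5) = 37476*(1/6552) - 108/(-15 + 25) = 1041/182 - 108/10 = 1041/182 - 108*1/10 = 1041/182 - 54/5 = -4623/910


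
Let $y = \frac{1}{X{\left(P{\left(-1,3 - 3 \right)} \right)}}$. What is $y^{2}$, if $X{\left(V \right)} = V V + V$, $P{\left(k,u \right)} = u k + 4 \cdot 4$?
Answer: $\frac{1}{73984} \approx 1.3516 \cdot 10^{-5}$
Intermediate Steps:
$P{\left(k,u \right)} = 16 + k u$ ($P{\left(k,u \right)} = k u + 16 = 16 + k u$)
$X{\left(V \right)} = V + V^{2}$ ($X{\left(V \right)} = V^{2} + V = V + V^{2}$)
$y = \frac{1}{272}$ ($y = \frac{1}{\left(16 - \left(3 - 3\right)\right) \left(1 + \left(16 - \left(3 - 3\right)\right)\right)} = \frac{1}{\left(16 - 0\right) \left(1 + \left(16 - 0\right)\right)} = \frac{1}{\left(16 + 0\right) \left(1 + \left(16 + 0\right)\right)} = \frac{1}{16 \left(1 + 16\right)} = \frac{1}{16 \cdot 17} = \frac{1}{272} \approx 0.0036765$)
$y^{2} = \left(\frac{1}{272}\right)^{2} = \frac{1}{73984}$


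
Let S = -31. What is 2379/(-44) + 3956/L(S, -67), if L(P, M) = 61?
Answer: 28945/2684 ≈ 10.784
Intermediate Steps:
2379/(-44) + 3956/L(S, -67) = 2379/(-44) + 3956/61 = 2379*(-1/44) + 3956*(1/61) = -2379/44 + 3956/61 = 28945/2684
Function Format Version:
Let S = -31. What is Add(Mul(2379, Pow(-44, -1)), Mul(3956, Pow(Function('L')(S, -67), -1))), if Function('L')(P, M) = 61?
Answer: Rational(28945, 2684) ≈ 10.784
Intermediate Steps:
Add(Mul(2379, Pow(-44, -1)), Mul(3956, Pow(Function('L')(S, -67), -1))) = Add(Mul(2379, Pow(-44, -1)), Mul(3956, Pow(61, -1))) = Add(Mul(2379, Rational(-1, 44)), Mul(3956, Rational(1, 61))) = Add(Rational(-2379, 44), Rational(3956, 61)) = Rational(28945, 2684)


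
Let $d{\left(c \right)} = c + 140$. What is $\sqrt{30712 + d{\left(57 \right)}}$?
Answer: $\sqrt{30909} \approx 175.81$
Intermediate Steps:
$d{\left(c \right)} = 140 + c$
$\sqrt{30712 + d{\left(57 \right)}} = \sqrt{30712 + \left(140 + 57\right)} = \sqrt{30712 + 197} = \sqrt{30909}$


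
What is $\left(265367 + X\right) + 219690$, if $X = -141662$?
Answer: $343395$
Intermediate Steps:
$\left(265367 + X\right) + 219690 = \left(265367 - 141662\right) + 219690 = 123705 + 219690 = 343395$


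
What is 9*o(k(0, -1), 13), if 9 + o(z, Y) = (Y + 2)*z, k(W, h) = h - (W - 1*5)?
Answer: 459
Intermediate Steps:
k(W, h) = 5 + h - W (k(W, h) = h - (W - 5) = h - (-5 + W) = h + (5 - W) = 5 + h - W)
o(z, Y) = -9 + z*(2 + Y) (o(z, Y) = -9 + (Y + 2)*z = -9 + (2 + Y)*z = -9 + z*(2 + Y))
9*o(k(0, -1), 13) = 9*(-9 + 2*(5 - 1 - 1*0) + 13*(5 - 1 - 1*0)) = 9*(-9 + 2*(5 - 1 + 0) + 13*(5 - 1 + 0)) = 9*(-9 + 2*4 + 13*4) = 9*(-9 + 8 + 52) = 9*51 = 459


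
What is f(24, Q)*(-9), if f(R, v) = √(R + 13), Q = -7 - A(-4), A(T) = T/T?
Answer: -9*√37 ≈ -54.745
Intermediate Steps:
A(T) = 1
Q = -8 (Q = -7 - 1*1 = -7 - 1 = -8)
f(R, v) = √(13 + R)
f(24, Q)*(-9) = √(13 + 24)*(-9) = √37*(-9) = -9*√37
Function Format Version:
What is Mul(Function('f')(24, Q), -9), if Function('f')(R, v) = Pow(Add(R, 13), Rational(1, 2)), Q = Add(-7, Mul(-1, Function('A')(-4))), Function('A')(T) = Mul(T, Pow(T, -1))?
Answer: Mul(-9, Pow(37, Rational(1, 2))) ≈ -54.745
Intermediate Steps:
Function('A')(T) = 1
Q = -8 (Q = Add(-7, Mul(-1, 1)) = Add(-7, -1) = -8)
Function('f')(R, v) = Pow(Add(13, R), Rational(1, 2))
Mul(Function('f')(24, Q), -9) = Mul(Pow(Add(13, 24), Rational(1, 2)), -9) = Mul(Pow(37, Rational(1, 2)), -9) = Mul(-9, Pow(37, Rational(1, 2)))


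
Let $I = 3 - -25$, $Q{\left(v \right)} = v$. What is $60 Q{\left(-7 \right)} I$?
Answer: $-11760$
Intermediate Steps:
$I = 28$ ($I = 3 + 25 = 28$)
$60 Q{\left(-7 \right)} I = 60 \left(-7\right) 28 = \left(-420\right) 28 = -11760$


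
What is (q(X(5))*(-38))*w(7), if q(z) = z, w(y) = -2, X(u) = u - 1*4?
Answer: 76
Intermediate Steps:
X(u) = -4 + u (X(u) = u - 4 = -4 + u)
(q(X(5))*(-38))*w(7) = ((-4 + 5)*(-38))*(-2) = (1*(-38))*(-2) = -38*(-2) = 76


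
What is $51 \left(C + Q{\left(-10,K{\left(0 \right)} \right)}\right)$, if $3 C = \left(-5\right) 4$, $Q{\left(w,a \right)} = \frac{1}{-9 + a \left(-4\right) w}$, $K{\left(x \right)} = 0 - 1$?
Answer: $- \frac{16711}{49} \approx -341.04$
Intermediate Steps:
$K{\left(x \right)} = -1$
$Q{\left(w,a \right)} = \frac{1}{-9 - 4 a w}$ ($Q{\left(w,a \right)} = \frac{1}{-9 + - 4 a w} = \frac{1}{-9 - 4 a w}$)
$C = - \frac{20}{3}$ ($C = \frac{\left(-5\right) 4}{3} = \frac{1}{3} \left(-20\right) = - \frac{20}{3} \approx -6.6667$)
$51 \left(C + Q{\left(-10,K{\left(0 \right)} \right)}\right) = 51 \left(- \frac{20}{3} - \frac{1}{9 + 4 \left(-1\right) \left(-10\right)}\right) = 51 \left(- \frac{20}{3} - \frac{1}{9 + 40}\right) = 51 \left(- \frac{20}{3} - \frac{1}{49}\right) = 51 \left(- \frac{983}{147}\right) = - \frac{16711}{49}$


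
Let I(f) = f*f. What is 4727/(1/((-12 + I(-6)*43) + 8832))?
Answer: 49009536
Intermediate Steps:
I(f) = f²
4727/(1/((-12 + I(-6)*43) + 8832)) = 4727/(1/((-12 + (-6)²*43) + 8832)) = 4727/(1/((-12 + 36*43) + 8832)) = 4727/(1/((-12 + 1548) + 8832)) = 4727/(1/(1536 + 8832)) = 4727/(1/10368) = 4727*10368 = 49009536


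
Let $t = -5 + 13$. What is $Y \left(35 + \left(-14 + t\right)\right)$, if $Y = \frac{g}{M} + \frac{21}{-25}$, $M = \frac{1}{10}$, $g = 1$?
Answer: $\frac{6641}{25} \approx 265.64$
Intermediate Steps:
$t = 8$
$M = \frac{1}{10} \approx 0.1$
$Y = \frac{229}{25}$ ($Y = 1 \frac{1}{\frac{1}{10}} + \frac{21}{-25} = 1 \cdot 10 + 21 \left(- \frac{1}{25}\right) = 10 - \frac{21}{25} = \frac{229}{25} \approx 9.16$)
$Y \left(35 + \left(-14 + t\right)\right) = \frac{229 \left(35 + \left(-14 + 8\right)\right)}{25} = \frac{229 \left(35 - 6\right)}{25} = \frac{229}{25} \cdot 29 = \frac{6641}{25}$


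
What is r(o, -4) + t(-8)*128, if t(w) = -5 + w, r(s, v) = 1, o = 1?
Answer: -1663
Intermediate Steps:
r(o, -4) + t(-8)*128 = 1 + (-5 - 8)*128 = 1 - 13*128 = 1 - 1664 = -1663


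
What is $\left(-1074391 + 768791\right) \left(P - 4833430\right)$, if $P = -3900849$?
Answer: $2669195662400$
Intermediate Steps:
$\left(-1074391 + 768791\right) \left(P - 4833430\right) = \left(-1074391 + 768791\right) \left(-3900849 - 4833430\right) = \left(-305600\right) \left(-8734279\right) = 2669195662400$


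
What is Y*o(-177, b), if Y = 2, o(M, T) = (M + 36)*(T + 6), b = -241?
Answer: 66270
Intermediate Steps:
o(M, T) = (6 + T)*(36 + M) (o(M, T) = (36 + M)*(6 + T) = (6 + T)*(36 + M))
Y*o(-177, b) = 2*(216 + 6*(-177) + 36*(-241) - 177*(-241)) = 2*(216 - 1062 - 8676 + 42657) = 2*33135 = 66270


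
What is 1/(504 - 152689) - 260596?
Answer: -39658802261/152185 ≈ -2.6060e+5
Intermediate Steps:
1/(504 - 152689) - 260596 = 1/(-152185) - 260596 = -1/152185 - 260596 = -39658802261/152185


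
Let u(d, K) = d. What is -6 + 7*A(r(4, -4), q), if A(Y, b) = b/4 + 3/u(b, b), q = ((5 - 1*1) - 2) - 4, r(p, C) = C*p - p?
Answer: -20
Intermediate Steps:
r(p, C) = -p + C*p
q = -2 (q = ((5 - 1) - 2) - 4 = (4 - 2) - 4 = 2 - 4 = -2)
A(Y, b) = 3/b + b/4 (A(Y, b) = b/4 + 3/b = 3/b + b/4)
-6 + 7*A(r(4, -4), q) = -6 + 7*(3/(-2) + (¼)*(-2)) = -6 + 7*(3*(-½) - ½) = -6 + 7*(-3/2 - ½) = -6 + 7*(-2) = -6 - 14 = -20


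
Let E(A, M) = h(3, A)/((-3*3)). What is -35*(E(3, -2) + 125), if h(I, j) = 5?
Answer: -39200/9 ≈ -4355.6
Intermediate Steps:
E(A, M) = -5/9 (E(A, M) = 5/((-3*3)) = 5/(-9) = 5*(-⅑) = -5/9)
-35*(E(3, -2) + 125) = -35*(-5/9 + 125) = -35*1120/9 = -39200/9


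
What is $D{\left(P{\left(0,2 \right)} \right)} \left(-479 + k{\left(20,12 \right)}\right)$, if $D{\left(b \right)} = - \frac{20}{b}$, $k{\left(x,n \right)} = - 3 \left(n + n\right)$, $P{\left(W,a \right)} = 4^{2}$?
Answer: $\frac{2755}{4} \approx 688.75$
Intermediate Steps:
$P{\left(W,a \right)} = 16$
$k{\left(x,n \right)} = - 6 n$ ($k{\left(x,n \right)} = - 3 \cdot 2 n = - 6 n$)
$D{\left(P{\left(0,2 \right)} \right)} \left(-479 + k{\left(20,12 \right)}\right) = - \frac{20}{16} \left(-479 - 72\right) = \left(-20\right) \frac{1}{16} \left(-479 - 72\right) = \left(- \frac{5}{4}\right) \left(-551\right) = \frac{2755}{4}$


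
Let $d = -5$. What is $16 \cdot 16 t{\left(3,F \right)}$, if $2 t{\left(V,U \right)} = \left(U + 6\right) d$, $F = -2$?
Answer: $-2560$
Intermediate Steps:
$t{\left(V,U \right)} = -15 - \frac{5 U}{2}$ ($t{\left(V,U \right)} = \frac{\left(U + 6\right) \left(-5\right)}{2} = \frac{\left(6 + U\right) \left(-5\right)}{2} = \frac{-30 - 5 U}{2} = -15 - \frac{5 U}{2}$)
$16 \cdot 16 t{\left(3,F \right)} = 16 \cdot 16 \left(-15 - -5\right) = 256 \left(-15 + 5\right) = 256 \left(-10\right) = -2560$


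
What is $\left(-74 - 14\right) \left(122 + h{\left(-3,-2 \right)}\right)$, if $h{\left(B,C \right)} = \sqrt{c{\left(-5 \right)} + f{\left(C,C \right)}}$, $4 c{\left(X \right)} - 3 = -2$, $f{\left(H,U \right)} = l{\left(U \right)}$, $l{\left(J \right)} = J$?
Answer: $-10736 - 44 i \sqrt{7} \approx -10736.0 - 116.41 i$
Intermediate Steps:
$f{\left(H,U \right)} = U$
$c{\left(X \right)} = \frac{1}{4}$ ($c{\left(X \right)} = \frac{3}{4} + \frac{1}{4} \left(-2\right) = \frac{3}{4} - \frac{1}{2} = \frac{1}{4}$)
$h{\left(B,C \right)} = \sqrt{\frac{1}{4} + C}$
$\left(-74 - 14\right) \left(122 + h{\left(-3,-2 \right)}\right) = \left(-74 - 14\right) \left(122 + \frac{\sqrt{1 + 4 \left(-2\right)}}{2}\right) = \left(-74 - 14\right) \left(122 + \frac{\sqrt{1 - 8}}{2}\right) = - 88 \left(122 + \frac{\sqrt{-7}}{2}\right) = - 88 \left(122 + \frac{i \sqrt{7}}{2}\right) = -10736 - 44 i \sqrt{7}$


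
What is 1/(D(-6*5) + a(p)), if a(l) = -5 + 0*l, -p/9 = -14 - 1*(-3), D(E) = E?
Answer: -1/35 ≈ -0.028571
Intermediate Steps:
p = 99 (p = -9*(-14 - 1*(-3)) = -9*(-14 + 3) = -9*(-11) = 99)
a(l) = -5 (a(l) = -5 + 0 = -5)
1/(D(-6*5) + a(p)) = 1/(-6*5 - 5) = 1/(-30 - 5) = 1/(-35) = -1/35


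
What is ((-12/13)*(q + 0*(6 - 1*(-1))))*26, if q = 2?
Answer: -48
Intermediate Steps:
((-12/13)*(q + 0*(6 - 1*(-1))))*26 = ((-12/13)*(2 + 0*(6 - 1*(-1))))*26 = ((-12*1/13)*(2 + 0*(6 + 1)))*26 = -12*(2 + 0*7)/13*26 = -12*(2 + 0)/13*26 = -12/13*2*26 = -24/13*26 = -48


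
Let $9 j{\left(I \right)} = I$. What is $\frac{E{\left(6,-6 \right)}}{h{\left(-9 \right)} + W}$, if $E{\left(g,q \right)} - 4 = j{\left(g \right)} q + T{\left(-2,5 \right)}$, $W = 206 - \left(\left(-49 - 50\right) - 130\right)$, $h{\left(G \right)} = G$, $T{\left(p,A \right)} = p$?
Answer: $- \frac{1}{213} \approx -0.0046948$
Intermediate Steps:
$j{\left(I \right)} = \frac{I}{9}$
$W = 435$ ($W = 206 - \left(-99 - 130\right) = 206 - -229 = 206 + 229 = 435$)
$E{\left(g,q \right)} = 2 + \frac{g q}{9}$ ($E{\left(g,q \right)} = 4 + \left(\frac{g}{9} q - 2\right) = 4 + \left(\frac{g q}{9} - 2\right) = 4 + \left(-2 + \frac{g q}{9}\right) = 2 + \frac{g q}{9}$)
$\frac{E{\left(6,-6 \right)}}{h{\left(-9 \right)} + W} = \frac{2 + \frac{1}{9} \cdot 6 \left(-6\right)}{-9 + 435} = \frac{2 - 4}{426} = \left(-2\right) \frac{1}{426} = - \frac{1}{213}$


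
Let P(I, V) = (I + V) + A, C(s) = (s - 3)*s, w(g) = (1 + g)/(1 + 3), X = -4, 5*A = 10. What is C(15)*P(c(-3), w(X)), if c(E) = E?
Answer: -315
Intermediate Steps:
A = 2 (A = (1/5)*10 = 2)
w(g) = 1/4 + g/4 (w(g) = (1 + g)/4 = (1 + g)*(1/4) = 1/4 + g/4)
C(s) = s*(-3 + s) (C(s) = (-3 + s)*s = s*(-3 + s))
P(I, V) = 2 + I + V (P(I, V) = (I + V) + 2 = 2 + I + V)
C(15)*P(c(-3), w(X)) = (15*(-3 + 15))*(2 - 3 + (1/4 + (1/4)*(-4))) = (15*12)*(2 - 3 + (1/4 - 1)) = 180*(2 - 3 - 3/4) = 180*(-7/4) = -315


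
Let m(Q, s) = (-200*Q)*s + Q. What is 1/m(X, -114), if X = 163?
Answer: 1/3716563 ≈ 2.6907e-7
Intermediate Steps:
m(Q, s) = Q - 200*Q*s (m(Q, s) = -200*Q*s + Q = Q - 200*Q*s)
1/m(X, -114) = 1/(163*(1 - 200*(-114))) = 1/(163*(1 + 22800)) = 1/(163*22801) = 1/3716563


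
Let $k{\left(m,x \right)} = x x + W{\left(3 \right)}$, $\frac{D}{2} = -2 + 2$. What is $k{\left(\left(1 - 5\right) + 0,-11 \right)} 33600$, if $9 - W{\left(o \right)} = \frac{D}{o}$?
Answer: $4368000$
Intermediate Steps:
$D = 0$ ($D = 2 \left(-2 + 2\right) = 2 \cdot 0 = 0$)
$W{\left(o \right)} = 9$ ($W{\left(o \right)} = 9 - \frac{0}{o} = 9 - 0 = 9 + 0 = 9$)
$k{\left(m,x \right)} = 9 + x^{2}$ ($k{\left(m,x \right)} = x x + 9 = x^{2} + 9 = 9 + x^{2}$)
$k{\left(\left(1 - 5\right) + 0,-11 \right)} 33600 = \left(9 + \left(-11\right)^{2}\right) 33600 = \left(9 + 121\right) 33600 = 130 \cdot 33600 = 4368000$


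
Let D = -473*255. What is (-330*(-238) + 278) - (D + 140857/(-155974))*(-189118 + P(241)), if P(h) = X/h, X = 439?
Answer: -65956508203281517/2891518 ≈ -2.2810e+10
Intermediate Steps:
P(h) = 439/h
D = -120615
(-330*(-238) + 278) - (D + 140857/(-155974))*(-189118 + P(241)) = (-330*(-238) + 278) - (-120615 + 140857/(-155974))*(-189118 + 439/241) = (78540 + 278) - (-120615 + 140857*(-1/155974))*(-189118 + 439*(1/241)) = 78818 - (-120615 - 140857/155974)*(-189118 + 439/241) = 78818 - (-18812944867)*(-45576999)/(155974*241) = 78818 - 1*65956736106947241/2891518 = 78818 - 65956736106947241/2891518 = -65956508203281517/2891518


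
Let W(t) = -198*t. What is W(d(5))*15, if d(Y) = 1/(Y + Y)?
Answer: -297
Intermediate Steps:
d(Y) = 1/(2*Y)
W(d(5))*15 = -99/5*15 = -297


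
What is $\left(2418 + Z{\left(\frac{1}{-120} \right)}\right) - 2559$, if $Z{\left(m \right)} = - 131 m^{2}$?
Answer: $- \frac{2030531}{14400} \approx -141.01$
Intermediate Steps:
$\left(2418 + Z{\left(\frac{1}{-120} \right)}\right) - 2559 = \left(2418 - 131 \left(\frac{1}{-120}\right)^{2}\right) - 2559 = \left(2418 - 131 \left(- \frac{1}{120}\right)^{2}\right) - 2559 = \left(2418 - \frac{131}{14400}\right) - 2559 = \frac{34819069}{14400} - 2559 = - \frac{2030531}{14400}$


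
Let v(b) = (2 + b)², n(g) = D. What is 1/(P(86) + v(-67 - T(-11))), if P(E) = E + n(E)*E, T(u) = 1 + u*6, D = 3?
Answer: 1/344 ≈ 0.0029070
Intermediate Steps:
n(g) = 3
T(u) = 1 + 6*u
P(E) = 4*E (P(E) = E + 3*E = 4*E)
1/(P(86) + v(-67 - T(-11))) = 1/(4*86 + (2 + (-67 - (1 + 6*(-11))))²) = 1/(344 + (2 + (-67 - (1 - 66)))²) = 1/(344 + (2 + (-67 - 1*(-65)))²) = 1/(344 + (2 + (-67 + 65))²) = 1/(344 + (2 - 2)²) = 1/(344 + 0²) = 1/(344 + 0) = 1/344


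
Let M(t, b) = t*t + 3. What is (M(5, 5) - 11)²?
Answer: 289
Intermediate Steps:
M(t, b) = 3 + t² (M(t, b) = t² + 3 = 3 + t²)
(M(5, 5) - 11)² = ((3 + 5²) - 11)² = ((3 + 25) - 11)² = (28 - 11)² = 17² = 289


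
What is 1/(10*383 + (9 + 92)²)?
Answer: 1/14031 ≈ 7.1271e-5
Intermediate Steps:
1/(10*383 + (9 + 92)²) = 1/(3830 + 101²) = 1/(3830 + 10201) = 1/14031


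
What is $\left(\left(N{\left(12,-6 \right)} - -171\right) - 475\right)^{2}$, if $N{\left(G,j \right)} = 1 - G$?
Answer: $99225$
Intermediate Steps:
$\left(\left(N{\left(12,-6 \right)} - -171\right) - 475\right)^{2} = \left(\left(\left(1 - 12\right) - -171\right) - 475\right)^{2} = \left(\left(\left(1 - 12\right) + 171\right) - 475\right)^{2} = \left(\left(-11 + 171\right) - 475\right)^{2} = \left(160 - 475\right)^{2} = \left(-315\right)^{2} = 99225$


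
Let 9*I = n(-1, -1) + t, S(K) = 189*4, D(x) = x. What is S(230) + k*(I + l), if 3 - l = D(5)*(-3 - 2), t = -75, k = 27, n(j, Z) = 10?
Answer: 1317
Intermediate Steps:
S(K) = 756
I = -65/9 (I = (10 - 75)/9 = (⅑)*(-65) = -65/9 ≈ -7.2222)
l = 28 (l = 3 - 5*(-3 - 2) = 3 - 5*(-5) = 3 - 1*(-25) = 3 + 25 = 28)
S(230) + k*(I + l) = 756 + 27*(-65/9 + 28) = 756 + 27*(187/9) = 756 + 561 = 1317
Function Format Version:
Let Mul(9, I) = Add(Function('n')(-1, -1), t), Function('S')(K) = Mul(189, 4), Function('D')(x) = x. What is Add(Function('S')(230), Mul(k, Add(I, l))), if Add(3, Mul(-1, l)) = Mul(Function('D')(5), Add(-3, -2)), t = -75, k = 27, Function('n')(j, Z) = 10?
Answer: 1317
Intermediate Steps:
Function('S')(K) = 756
I = Rational(-65, 9) (I = Mul(Rational(1, 9), Add(10, -75)) = Mul(Rational(1, 9), -65) = Rational(-65, 9) ≈ -7.2222)
l = 28 (l = Add(3, Mul(-1, Mul(5, Add(-3, -2)))) = Add(3, Mul(-1, Mul(5, -5))) = Add(3, Mul(-1, -25)) = Add(3, 25) = 28)
Add(Function('S')(230), Mul(k, Add(I, l))) = Add(756, Mul(27, Add(Rational(-65, 9), 28))) = Add(756, Mul(27, Rational(187, 9))) = Add(756, 561) = 1317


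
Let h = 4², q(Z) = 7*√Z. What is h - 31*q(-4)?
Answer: 16 - 434*I ≈ 16.0 - 434.0*I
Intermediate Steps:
h = 16
h - 31*q(-4) = 16 - 217*√(-4) = 16 - 217*2*I = 16 - 434*I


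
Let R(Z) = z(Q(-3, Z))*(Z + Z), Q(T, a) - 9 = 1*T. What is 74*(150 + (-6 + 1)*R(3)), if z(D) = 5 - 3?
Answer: 6660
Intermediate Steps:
Q(T, a) = 9 + T (Q(T, a) = 9 + 1*T = 9 + T)
z(D) = 2
R(Z) = 4*Z (R(Z) = 2*(Z + Z) = 2*(2*Z) = 4*Z)
74*(150 + (-6 + 1)*R(3)) = 74*(150 + (-6 + 1)*(4*3)) = 74*(150 - 5*12) = 74*(150 - 60) = 74*90 = 6660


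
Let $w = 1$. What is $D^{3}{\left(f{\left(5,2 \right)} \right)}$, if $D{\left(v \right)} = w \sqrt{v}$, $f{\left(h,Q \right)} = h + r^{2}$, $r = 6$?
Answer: $41 \sqrt{41} \approx 262.53$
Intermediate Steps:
$f{\left(h,Q \right)} = 36 + h$ ($f{\left(h,Q \right)} = h + 6^{2} = h + 36 = 36 + h$)
$D{\left(v \right)} = \sqrt{v}$ ($D{\left(v \right)} = 1 \sqrt{v} = \sqrt{v}$)
$D^{3}{\left(f{\left(5,2 \right)} \right)} = \left(\sqrt{36 + 5}\right)^{3} = \left(\sqrt{41}\right)^{3} = 41 \sqrt{41}$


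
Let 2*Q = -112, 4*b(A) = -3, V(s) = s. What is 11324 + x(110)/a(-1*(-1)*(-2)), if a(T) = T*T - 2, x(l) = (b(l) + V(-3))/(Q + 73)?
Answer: 1540049/136 ≈ 11324.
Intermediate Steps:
b(A) = -¾ (b(A) = (¼)*(-3) = -¾)
Q = -56 (Q = (½)*(-112) = -56)
x(l) = -15/68 (x(l) = (-¾ - 3)/(-56 + 73) = -15/4/17 = -15/4*1/17 = -15/68)
a(T) = -2 + T² (a(T) = T² - 2 = -2 + T²)
11324 + x(110)/a(-1*(-1)*(-2)) = 11324 - 15/(68*(-2 + (-1*(-1)*(-2))²)) = 11324 - 15/(68*(-2 + (1*(-2))²)) = 11324 - 15/(68*(-2 + (-2)²)) = 11324 - 15/(68*(-2 + 4)) = 11324 - 15/68/2 = 11324 - 15/68*½ = 11324 - 15/136 = 1540049/136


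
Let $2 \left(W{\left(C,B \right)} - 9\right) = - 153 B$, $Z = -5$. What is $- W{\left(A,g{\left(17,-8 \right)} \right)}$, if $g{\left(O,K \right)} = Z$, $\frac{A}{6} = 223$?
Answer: $- \frac{783}{2} \approx -391.5$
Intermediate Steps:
$A = 1338$ ($A = 6 \cdot 223 = 1338$)
$g{\left(O,K \right)} = -5$
$W{\left(C,B \right)} = 9 - \frac{153 B}{2}$ ($W{\left(C,B \right)} = 9 + \frac{\left(-153\right) B}{2} = 9 - \frac{153 B}{2}$)
$- W{\left(A,g{\left(17,-8 \right)} \right)} = - (9 - - \frac{765}{2}) = - (9 + \frac{765}{2}) = \left(-1\right) \frac{783}{2} = - \frac{783}{2}$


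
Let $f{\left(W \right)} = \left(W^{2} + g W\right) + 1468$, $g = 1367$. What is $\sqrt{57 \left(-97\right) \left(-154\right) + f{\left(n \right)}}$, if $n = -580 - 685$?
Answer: $8 \sqrt{11311} \approx 850.83$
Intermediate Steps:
$n = -1265$
$f{\left(W \right)} = 1468 + W^{2} + 1367 W$ ($f{\left(W \right)} = \left(W^{2} + 1367 W\right) + 1468 = 1468 + W^{2} + 1367 W$)
$\sqrt{57 \left(-97\right) \left(-154\right) + f{\left(n \right)}} = \sqrt{57 \left(-97\right) \left(-154\right) + \left(1468 + \left(-1265\right)^{2} + 1367 \left(-1265\right)\right)} = \sqrt{\left(-5529\right) \left(-154\right) + \left(1468 + 1600225 - 1729255\right)} = \sqrt{851466 - 127562} = \sqrt{723904} = 8 \sqrt{11311}$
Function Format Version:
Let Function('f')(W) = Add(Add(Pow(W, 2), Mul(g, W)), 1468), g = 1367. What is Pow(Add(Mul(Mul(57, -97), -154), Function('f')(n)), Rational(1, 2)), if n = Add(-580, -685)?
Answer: Mul(8, Pow(11311, Rational(1, 2))) ≈ 850.83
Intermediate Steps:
n = -1265
Function('f')(W) = Add(1468, Pow(W, 2), Mul(1367, W)) (Function('f')(W) = Add(Add(Pow(W, 2), Mul(1367, W)), 1468) = Add(1468, Pow(W, 2), Mul(1367, W)))
Pow(Add(Mul(Mul(57, -97), -154), Function('f')(n)), Rational(1, 2)) = Pow(Add(Mul(Mul(57, -97), -154), Add(1468, Pow(-1265, 2), Mul(1367, -1265))), Rational(1, 2)) = Pow(Add(Mul(-5529, -154), Add(1468, 1600225, -1729255)), Rational(1, 2)) = Pow(Add(851466, -127562), Rational(1, 2)) = Pow(723904, Rational(1, 2)) = Mul(8, Pow(11311, Rational(1, 2)))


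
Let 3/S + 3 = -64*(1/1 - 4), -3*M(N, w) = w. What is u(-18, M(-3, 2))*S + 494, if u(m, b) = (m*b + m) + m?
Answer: 10366/21 ≈ 493.62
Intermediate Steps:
M(N, w) = -w/3
u(m, b) = 2*m + b*m (u(m, b) = (b*m + m) + m = (m + b*m) + m = 2*m + b*m)
S = 1/63 (S = 3/(-3 - 64*(1/1 - 4)) = 3/(-3 - 64*(1 - 4)) = 3/(-3 - 64*(-3)) = 3/(-3 + 192) = 3/189 = 3*(1/189) = 1/63 ≈ 0.015873)
u(-18, M(-3, 2))*S + 494 = -18*(2 - 1/3*2)*(1/63) + 494 = -18*(2 - 2/3)*(1/63) + 494 = -18*4/3*(1/63) + 494 = -24*1/63 + 494 = -8/21 + 494 = 10366/21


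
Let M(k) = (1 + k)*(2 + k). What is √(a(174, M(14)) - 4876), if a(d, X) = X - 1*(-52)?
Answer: 2*I*√1146 ≈ 67.705*I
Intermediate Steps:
a(d, X) = 52 + X (a(d, X) = X + 52 = 52 + X)
√(a(174, M(14)) - 4876) = √((52 + (2 + 14² + 3*14)) - 4876) = √((52 + (2 + 196 + 42)) - 4876) = √((52 + 240) - 4876) = √(292 - 4876) = √(-4584) = 2*I*√1146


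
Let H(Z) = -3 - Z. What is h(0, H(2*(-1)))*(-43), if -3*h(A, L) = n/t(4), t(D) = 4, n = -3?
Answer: -43/4 ≈ -10.750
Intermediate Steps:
h(A, L) = 1/4 (h(A, L) = -(-1)/4 = -1/3*(-3/4) = 1/4)
h(0, H(2*(-1)))*(-43) = (1/4)*(-43) = -43/4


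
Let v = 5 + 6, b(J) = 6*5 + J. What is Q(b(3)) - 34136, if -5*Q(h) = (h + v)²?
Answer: -172616/5 ≈ -34523.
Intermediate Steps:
b(J) = 30 + J
v = 11
Q(h) = -(11 + h)²/5 (Q(h) = -(h + 11)²/5 = -(11 + h)²/5)
Q(b(3)) - 34136 = -(11 + (30 + 3))²/5 - 34136 = -(11 + 33)²/5 - 34136 = -⅕*44² - 34136 = -⅕*1936 - 34136 = -1936/5 - 34136 = -172616/5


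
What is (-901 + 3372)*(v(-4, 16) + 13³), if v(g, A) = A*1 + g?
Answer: 5458439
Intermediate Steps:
v(g, A) = A + g
(-901 + 3372)*(v(-4, 16) + 13³) = (-901 + 3372)*((16 - 4) + 13³) = 2471*(12 + 2197) = 2471*2209 = 5458439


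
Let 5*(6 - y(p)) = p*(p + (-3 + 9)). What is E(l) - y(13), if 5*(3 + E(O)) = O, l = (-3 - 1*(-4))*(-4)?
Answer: 198/5 ≈ 39.600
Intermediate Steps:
y(p) = 6 - p*(6 + p)/5 (y(p) = 6 - p*(p + (-3 + 9))/5 = 6 - p*(p + 6)/5 = 6 - p*(6 + p)/5)
l = -4 (l = (-3 + 4)*(-4) = 1*(-4) = -4)
E(O) = -3 + O/5
E(l) - y(13) = (-3 + (⅕)*(-4)) - (6 - 6/5*13 - ⅕*13²) = (-3 - ⅘) - (6 - 78/5 - ⅕*169) = -19/5 - (6 - 78/5 - 169/5) = -19/5 - 1*(-217/5) = -19/5 + 217/5 = 198/5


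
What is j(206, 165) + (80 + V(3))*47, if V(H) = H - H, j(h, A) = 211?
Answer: 3971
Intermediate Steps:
V(H) = 0
j(206, 165) + (80 + V(3))*47 = 211 + (80 + 0)*47 = 211 + 80*47 = 211 + 3760 = 3971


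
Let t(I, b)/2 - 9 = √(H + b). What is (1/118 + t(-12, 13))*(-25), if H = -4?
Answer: -70825/118 ≈ -600.21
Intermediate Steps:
t(I, b) = 18 + 2*√(-4 + b)
(1/118 + t(-12, 13))*(-25) = (1/118 + (18 + 2*√(-4 + 13)))*(-25) = (1/118 + (18 + 2*√9))*(-25) = (1/118 + (18 + 2*3))*(-25) = (1/118 + (18 + 6))*(-25) = (1/118 + 24)*(-25) = (2833/118)*(-25) = -70825/118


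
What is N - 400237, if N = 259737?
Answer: -140500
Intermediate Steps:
N - 400237 = 259737 - 400237 = -140500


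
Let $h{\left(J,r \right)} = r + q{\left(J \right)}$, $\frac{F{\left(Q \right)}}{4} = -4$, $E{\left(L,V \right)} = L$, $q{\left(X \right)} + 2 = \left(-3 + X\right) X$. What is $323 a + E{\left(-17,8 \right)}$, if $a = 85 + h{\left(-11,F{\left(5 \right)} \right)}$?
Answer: $71366$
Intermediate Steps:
$q{\left(X \right)} = -2 + X \left(-3 + X\right)$ ($q{\left(X \right)} = -2 + \left(-3 + X\right) X = -2 + X \left(-3 + X\right)$)
$F{\left(Q \right)} = -16$ ($F{\left(Q \right)} = 4 \left(-4\right) = -16$)
$h{\left(J,r \right)} = -2 + r + J^{2} - 3 J$ ($h{\left(J,r \right)} = r - \left(2 - J^{2} + 3 J\right) = -2 + r + J^{2} - 3 J$)
$a = 221$ ($a = 85 - \left(-15 - 121\right) = 85 + \left(-2 - 16 + 121 + 33\right) = 85 + 136 = 221$)
$323 a + E{\left(-17,8 \right)} = 323 \cdot 221 - 17 = 71383 - 17 = 71366$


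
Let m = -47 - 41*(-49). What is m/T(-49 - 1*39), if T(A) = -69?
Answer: -654/23 ≈ -28.435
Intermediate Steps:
m = 1962 (m = -47 + 2009 = 1962)
m/T(-49 - 1*39) = 1962/(-69) = 1962*(-1/69) = -654/23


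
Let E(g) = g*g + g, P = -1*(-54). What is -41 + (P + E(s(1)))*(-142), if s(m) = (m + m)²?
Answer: -10549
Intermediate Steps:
s(m) = 4*m² (s(m) = (2*m)² = 4*m²)
P = 54
E(g) = g + g² (E(g) = g² + g = g + g²)
-41 + (P + E(s(1)))*(-142) = -41 + (54 + (4*1²)*(1 + 4*1²))*(-142) = -41 + (54 + (4*1)*(1 + 4*1))*(-142) = -41 + (54 + 4*(1 + 4))*(-142) = -41 + (54 + 4*5)*(-142) = -41 + (54 + 20)*(-142) = -41 + 74*(-142) = -41 - 10508 = -10549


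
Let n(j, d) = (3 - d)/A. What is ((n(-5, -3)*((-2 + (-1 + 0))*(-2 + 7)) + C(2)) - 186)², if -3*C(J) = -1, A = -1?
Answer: 82369/9 ≈ 9152.1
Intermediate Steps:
C(J) = ⅓ (C(J) = -⅓*(-1) = ⅓)
n(j, d) = -3 + d (n(j, d) = (3 - d)/(-1) = (3 - d)*(-1) = -3 + d)
((n(-5, -3)*((-2 + (-1 + 0))*(-2 + 7)) + C(2)) - 186)² = (((-3 - 3)*((-2 + (-1 + 0))*(-2 + 7)) + ⅓) - 186)² = ((-6*(-2 - 1)*5 + ⅓) - 186)² = ((-(-18)*5 + ⅓) - 186)² = ((-6*(-15) + ⅓) - 186)² = ((90 + ⅓) - 186)² = (271/3 - 186)² = (-287/3)² = 82369/9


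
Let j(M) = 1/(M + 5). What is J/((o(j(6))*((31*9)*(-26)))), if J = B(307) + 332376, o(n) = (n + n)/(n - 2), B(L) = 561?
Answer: 776853/1612 ≈ 481.92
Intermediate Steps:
j(M) = 1/(5 + M)
o(n) = 2*n/(-2 + n) (o(n) = (2*n)/(-2 + n) = 2*n/(-2 + n))
J = 332937 (J = 561 + 332376 = 332937)
J/((o(j(6))*((31*9)*(-26)))) = 332937/(((2/((5 + 6)*(-2 + 1/(5 + 6))))*((31*9)*(-26)))) = 332937/(((2/(11*(-2 + 1/11)))*(279*(-26)))) = 332937/(((2*(1/11)/(-2 + 1/11))*(-7254))) = 332937/(((2*(1/11)/(-21/11))*(-7254))) = 332937/(((2*(1/11)*(-11/21))*(-7254))) = 332937/((-2/21*(-7254))) = 332937/(4836/7) = 332937*(7/4836) = 776853/1612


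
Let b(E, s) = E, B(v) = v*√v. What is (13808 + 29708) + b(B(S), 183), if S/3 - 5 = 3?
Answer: 43516 + 48*√6 ≈ 43634.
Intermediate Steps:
S = 24 (S = 15 + 3*3 = 15 + 9 = 24)
B(v) = v^(3/2)
(13808 + 29708) + b(B(S), 183) = (13808 + 29708) + 24^(3/2) = 43516 + 48*√6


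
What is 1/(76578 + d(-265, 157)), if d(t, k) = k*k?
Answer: 1/101227 ≈ 9.8788e-6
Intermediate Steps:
d(t, k) = k²
1/(76578 + d(-265, 157)) = 1/(76578 + 157²) = 1/(76578 + 24649) = 1/101227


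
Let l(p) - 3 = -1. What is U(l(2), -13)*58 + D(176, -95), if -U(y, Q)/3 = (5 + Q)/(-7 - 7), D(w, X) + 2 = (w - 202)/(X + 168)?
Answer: -52012/511 ≈ -101.78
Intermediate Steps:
l(p) = 2 (l(p) = 3 - 1 = 2)
D(w, X) = -2 + (-202 + w)/(168 + X) (D(w, X) = -2 + (w - 202)/(X + 168) = -2 + (-202 + w)/(168 + X))
U(y, Q) = 15/14 + 3*Q/14 (U(y, Q) = -3*(5 + Q)/(-7 - 7) = -3*(5 + Q)/(-14) = -3*(5 + Q)*(-1)/14 = -3*(-5/14 - Q/14) = 15/14 + 3*Q/14)
U(l(2), -13)*58 + D(176, -95) = (15/14 + (3/14)*(-13))*58 + (-538 + 176 - 2*(-95))/(168 - 95) = (15/14 - 39/14)*58 + (-538 + 176 + 190)/73 = -12/7*58 + (1/73)*(-172) = -696/7 - 172/73 = -52012/511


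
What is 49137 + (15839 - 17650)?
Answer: 47326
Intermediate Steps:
49137 + (15839 - 17650) = 49137 - 1811 = 47326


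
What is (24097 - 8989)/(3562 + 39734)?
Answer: 1259/3608 ≈ 0.34895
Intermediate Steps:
(24097 - 8989)/(3562 + 39734) = 15108/43296 = 15108*(1/43296) = 1259/3608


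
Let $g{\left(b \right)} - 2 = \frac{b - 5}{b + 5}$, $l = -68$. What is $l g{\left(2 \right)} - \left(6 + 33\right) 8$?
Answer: $- \frac{2932}{7} \approx -418.86$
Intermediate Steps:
$g{\left(b \right)} = 2 + \frac{-5 + b}{5 + b}$ ($g{\left(b \right)} = 2 + \frac{b - 5}{b + 5} = 2 + \frac{-5 + b}{5 + b}$)
$l g{\left(2 \right)} - \left(6 + 33\right) 8 = - 68 \frac{5 + 3 \cdot 2}{5 + 2} - \left(6 + 33\right) 8 = - 68 \frac{5 + 6}{7} - 39 \cdot 8 = - 68 \cdot \frac{1}{7} \cdot 11 - 312 = \left(-68\right) \frac{11}{7} - 312 = - \frac{748}{7} - 312 = - \frac{2932}{7}$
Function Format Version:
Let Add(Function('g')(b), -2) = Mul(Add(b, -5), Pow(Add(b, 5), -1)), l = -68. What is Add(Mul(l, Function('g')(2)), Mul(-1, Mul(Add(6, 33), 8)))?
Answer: Rational(-2932, 7) ≈ -418.86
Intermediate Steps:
Function('g')(b) = Add(2, Mul(Pow(Add(5, b), -1), Add(-5, b))) (Function('g')(b) = Add(2, Mul(Add(b, -5), Pow(Add(b, 5), -1))) = Add(2, Mul(Add(-5, b), Pow(Add(5, b), -1))) = Add(2, Mul(Pow(Add(5, b), -1), Add(-5, b))))
Add(Mul(l, Function('g')(2)), Mul(-1, Mul(Add(6, 33), 8))) = Add(Mul(-68, Mul(Pow(Add(5, 2), -1), Add(5, Mul(3, 2)))), Mul(-1, Mul(Add(6, 33), 8))) = Add(Mul(-68, Mul(Pow(7, -1), Add(5, 6))), Mul(-1, Mul(39, 8))) = Add(Mul(-68, Mul(Rational(1, 7), 11)), Mul(-1, 312)) = Add(Mul(-68, Rational(11, 7)), -312) = Add(Rational(-748, 7), -312) = Rational(-2932, 7)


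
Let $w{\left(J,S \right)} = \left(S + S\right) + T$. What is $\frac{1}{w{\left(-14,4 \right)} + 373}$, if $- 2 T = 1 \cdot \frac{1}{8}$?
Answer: $\frac{16}{6095} \approx 0.0026251$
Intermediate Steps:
$T = - \frac{1}{16}$ ($T = - \frac{1 \cdot \frac{1}{8}}{2} = \left(- \frac{1}{2}\right) \frac{1}{8} = - \frac{1}{16} \approx -0.0625$)
$w{\left(J,S \right)} = - \frac{1}{16} + 2 S$ ($w{\left(J,S \right)} = \left(S + S\right) - \frac{1}{16} = 2 S - \frac{1}{16} = - \frac{1}{16} + 2 S$)
$\frac{1}{w{\left(-14,4 \right)} + 373} = \frac{1}{\left(- \frac{1}{16} + 2 \cdot 4\right) + 373} = \frac{1}{\left(- \frac{1}{16} + 8\right) + 373} = \frac{1}{\frac{127}{16} + 373} = \frac{1}{\frac{6095}{16}} = \frac{16}{6095}$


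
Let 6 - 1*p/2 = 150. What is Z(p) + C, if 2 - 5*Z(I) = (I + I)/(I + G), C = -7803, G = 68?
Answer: -2145859/275 ≈ -7803.1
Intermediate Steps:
p = -288 (p = 12 - 2*150 = 12 - 300 = -288)
Z(I) = ⅖ - 2*I/(5*(68 + I)) (Z(I) = ⅖ - (I + I)/(5*(I + 68)) = ⅖ - 2*I/(5*(68 + I)))
Z(p) + C = 136/(5*(68 - 288)) - 7803 = (136/5)/(-220) - 7803 = (136/5)*(-1/220) - 7803 = -34/275 - 7803 = -2145859/275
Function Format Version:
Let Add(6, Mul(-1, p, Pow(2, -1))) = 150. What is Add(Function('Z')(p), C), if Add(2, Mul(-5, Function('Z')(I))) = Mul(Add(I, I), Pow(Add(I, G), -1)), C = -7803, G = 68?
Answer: Rational(-2145859, 275) ≈ -7803.1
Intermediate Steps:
p = -288 (p = Add(12, Mul(-2, 150)) = Add(12, -300) = -288)
Function('Z')(I) = Add(Rational(2, 5), Mul(Rational(-2, 5), I, Pow(Add(68, I), -1))) (Function('Z')(I) = Add(Rational(2, 5), Mul(Rational(-1, 5), Mul(Add(I, I), Pow(Add(I, 68), -1)))) = Add(Rational(2, 5), Mul(Rational(-1, 5), Mul(Mul(2, I), Pow(Add(68, I), -1)))) = Add(Rational(2, 5), Mul(Rational(-1, 5), Mul(2, I, Pow(Add(68, I), -1)))) = Add(Rational(2, 5), Mul(Rational(-2, 5), I, Pow(Add(68, I), -1))))
Add(Function('Z')(p), C) = Add(Mul(Rational(136, 5), Pow(Add(68, -288), -1)), -7803) = Add(Mul(Rational(136, 5), Pow(-220, -1)), -7803) = Add(Mul(Rational(136, 5), Rational(-1, 220)), -7803) = Add(Rational(-34, 275), -7803) = Rational(-2145859, 275)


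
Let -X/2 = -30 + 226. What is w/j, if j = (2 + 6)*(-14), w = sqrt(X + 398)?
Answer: -sqrt(6)/112 ≈ -0.021870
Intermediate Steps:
X = -392 (X = -2*(-30 + 226) = -2*196 = -392)
w = sqrt(6) (w = sqrt(-392 + 398) = sqrt(6) ≈ 2.4495)
j = -112 (j = 8*(-14) = -112)
w/j = sqrt(6)/(-112) = sqrt(6)*(-1/112) = -sqrt(6)/112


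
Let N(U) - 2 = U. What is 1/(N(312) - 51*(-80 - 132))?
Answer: 1/11126 ≈ 8.9880e-5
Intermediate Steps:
N(U) = 2 + U
1/(N(312) - 51*(-80 - 132)) = 1/((2 + 312) - 51*(-80 - 132)) = 1/(314 - 51*(-212)) = 1/(314 + 10812) = 1/11126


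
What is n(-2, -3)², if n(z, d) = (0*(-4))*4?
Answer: 0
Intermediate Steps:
n(z, d) = 0 (n(z, d) = 0*4 = 0)
n(-2, -3)² = 0² = 0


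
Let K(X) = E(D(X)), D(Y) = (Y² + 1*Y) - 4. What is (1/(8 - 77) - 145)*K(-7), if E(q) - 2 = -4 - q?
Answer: 400240/69 ≈ 5800.6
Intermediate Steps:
D(Y) = -4 + Y + Y² (D(Y) = (Y² + Y) - 4 = (Y + Y²) - 4 = -4 + Y + Y²)
E(q) = -2 - q (E(q) = 2 + (-4 - q) = -2 - q)
K(X) = 2 - X - X² (K(X) = -2 - (-4 + X + X²) = -2 + (4 - X - X²) = 2 - X - X²)
(1/(8 - 77) - 145)*K(-7) = (1/(8 - 77) - 145)*(2 - 1*(-7) - 1*(-7)²) = (1/(-69) - 145)*(2 + 7 - 1*49) = (-1/69 - 145)*(2 + 7 - 49) = -10006/69*(-40) = 400240/69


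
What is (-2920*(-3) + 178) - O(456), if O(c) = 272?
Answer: 8666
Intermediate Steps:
(-2920*(-3) + 178) - O(456) = (-2920*(-3) + 178) - 1*272 = (-292*(-30) + 178) - 272 = (8760 + 178) - 272 = 8938 - 272 = 8666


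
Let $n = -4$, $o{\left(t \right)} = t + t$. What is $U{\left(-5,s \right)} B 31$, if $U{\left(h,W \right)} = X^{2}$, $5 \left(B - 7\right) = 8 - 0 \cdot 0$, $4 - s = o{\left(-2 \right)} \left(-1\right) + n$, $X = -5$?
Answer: $6665$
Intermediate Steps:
$o{\left(t \right)} = 2 t$
$s = 4$ ($s = 4 - \left(2 \left(-2\right) \left(-1\right) - 4\right) = 4 - \left(\left(-4\right) \left(-1\right) - 4\right) = 4 - \left(4 - 4\right) = 4 - 0 = 4 + 0 = 4$)
$B = \frac{43}{5}$ ($B = 7 + \frac{8 - 0 \cdot 0}{5} = 7 + \frac{8 - 0}{5} = 7 + \frac{8 + 0}{5} = 7 + \frac{1}{5} \cdot 8 = 7 + \frac{8}{5} = \frac{43}{5} \approx 8.6$)
$U{\left(h,W \right)} = 25$ ($U{\left(h,W \right)} = \left(-5\right)^{2} = 25$)
$U{\left(-5,s \right)} B 31 = 25 \cdot \frac{43}{5} \cdot 31 = 215 \cdot 31 = 6665$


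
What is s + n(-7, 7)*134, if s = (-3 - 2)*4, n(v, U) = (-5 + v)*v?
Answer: 11236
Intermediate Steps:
n(v, U) = v*(-5 + v)
s = -20 (s = -5*4 = -20)
s + n(-7, 7)*134 = -20 - 7*(-5 - 7)*134 = -20 - 7*(-12)*134 = -20 + 84*134 = -20 + 11256 = 11236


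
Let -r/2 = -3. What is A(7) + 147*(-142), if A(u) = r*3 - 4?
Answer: -20860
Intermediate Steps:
r = 6 (r = -2*(-3) = 6)
A(u) = 14 (A(u) = 6*3 - 4 = 18 - 4 = 14)
A(7) + 147*(-142) = 14 + 147*(-142) = 14 - 20874 = -20860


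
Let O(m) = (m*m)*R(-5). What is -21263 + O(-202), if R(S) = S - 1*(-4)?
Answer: -62067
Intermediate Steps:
R(S) = 4 + S (R(S) = S + 4 = 4 + S)
O(m) = -m² (O(m) = (m*m)*(4 - 5) = m²*(-1) = -m²)
-21263 + O(-202) = -21263 - 1*(-202)² = -21263 - 1*40804 = -21263 - 40804 = -62067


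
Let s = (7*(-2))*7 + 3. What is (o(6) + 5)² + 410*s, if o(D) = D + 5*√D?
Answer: -38679 + 110*√6 ≈ -38410.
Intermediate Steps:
s = -95 (s = -14*7 + 3 = -98 + 3 = -95)
(o(6) + 5)² + 410*s = ((6 + 5*√6) + 5)² + 410*(-95) = (11 + 5*√6)² - 38950 = -38950 + (11 + 5*√6)²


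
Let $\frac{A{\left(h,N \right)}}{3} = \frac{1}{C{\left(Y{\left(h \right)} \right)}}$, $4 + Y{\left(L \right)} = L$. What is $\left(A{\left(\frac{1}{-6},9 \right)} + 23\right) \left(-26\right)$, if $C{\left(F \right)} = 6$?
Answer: $-611$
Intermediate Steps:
$Y{\left(L \right)} = -4 + L$
$A{\left(h,N \right)} = \frac{1}{2}$ ($A{\left(h,N \right)} = \frac{3}{6} = 3 \cdot \frac{1}{6} = \frac{1}{2}$)
$\left(A{\left(\frac{1}{-6},9 \right)} + 23\right) \left(-26\right) = \left(\frac{1}{2} + 23\right) \left(-26\right) = \frac{47}{2} \left(-26\right) = -611$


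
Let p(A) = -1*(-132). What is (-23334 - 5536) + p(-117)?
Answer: -28738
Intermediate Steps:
p(A) = 132
(-23334 - 5536) + p(-117) = (-23334 - 5536) + 132 = -28870 + 132 = -28738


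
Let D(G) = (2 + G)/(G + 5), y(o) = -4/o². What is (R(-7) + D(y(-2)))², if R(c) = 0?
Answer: 1/16 ≈ 0.062500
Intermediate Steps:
y(o) = -4/o²
D(G) = (2 + G)/(5 + G)
(R(-7) + D(y(-2)))² = (0 + (2 - 4/(-2)²)/(5 - 4/(-2)²))² = (0 + (2 - 4*¼)/(5 - 4*¼))² = (0 + (2 - 1)/(5 - 1))² = (0 + 1/4)² = (0 + (¼)*1)² = (0 + ¼)² = (¼)² = 1/16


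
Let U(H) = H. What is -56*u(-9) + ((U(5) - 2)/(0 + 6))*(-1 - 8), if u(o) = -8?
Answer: 887/2 ≈ 443.50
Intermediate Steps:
-56*u(-9) + ((U(5) - 2)/(0 + 6))*(-1 - 8) = -56*(-8) + ((5 - 2)/(0 + 6))*(-1 - 8) = 448 + (3/6)*(-9) = 448 + (3*(⅙))*(-9) = 448 + (½)*(-9) = 448 - 9/2 = 887/2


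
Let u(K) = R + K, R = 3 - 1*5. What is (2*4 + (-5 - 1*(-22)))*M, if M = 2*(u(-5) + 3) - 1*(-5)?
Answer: -75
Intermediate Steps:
R = -2 (R = 3 - 5 = -2)
u(K) = -2 + K
M = -3 (M = 2*((-2 - 5) + 3) - 1*(-5) = 2*(-7 + 3) + 5 = 2*(-4) + 5 = -8 + 5 = -3)
(2*4 + (-5 - 1*(-22)))*M = (2*4 + (-5 - 1*(-22)))*(-3) = (8 + (-5 + 22))*(-3) = (8 + 17)*(-3) = 25*(-3) = -75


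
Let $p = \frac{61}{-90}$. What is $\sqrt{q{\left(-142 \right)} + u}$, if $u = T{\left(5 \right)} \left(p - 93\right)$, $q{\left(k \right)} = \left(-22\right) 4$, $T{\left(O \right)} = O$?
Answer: $\frac{i \sqrt{20030}}{6} \approx 23.588 i$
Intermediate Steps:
$p = - \frac{61}{90}$ ($p = 61 \left(- \frac{1}{90}\right) = - \frac{61}{90} \approx -0.67778$)
$q{\left(k \right)} = -88$
$u = - \frac{8431}{18}$ ($u = 5 \left(- \frac{61}{90} - 93\right) = 5 \left(- \frac{8431}{90}\right) = - \frac{8431}{18} \approx -468.39$)
$\sqrt{q{\left(-142 \right)} + u} = \sqrt{-88 - \frac{8431}{18}} = \sqrt{- \frac{10015}{18}} = \frac{i \sqrt{20030}}{6}$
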